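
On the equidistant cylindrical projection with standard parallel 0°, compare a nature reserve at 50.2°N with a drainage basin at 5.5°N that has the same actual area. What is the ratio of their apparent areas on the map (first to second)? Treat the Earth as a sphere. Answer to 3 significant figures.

1.56

Plate carrée maps x = Rλ, y = Rφ. The meridian scale is h = 1 and the parallel scale is k = 1/cos φ = sec φ.
Areal scale at 50.2°: h·k = 1.000 × 1.562 = 1.562.
Areal scale at 5.5°: h·k = 1.000 × 1.005 = 1.005.
Ratio = 1.562/1.005 ≈ 1.56.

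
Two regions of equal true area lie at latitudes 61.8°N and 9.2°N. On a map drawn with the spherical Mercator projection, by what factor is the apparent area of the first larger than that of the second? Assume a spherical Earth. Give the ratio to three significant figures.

4.36

Mercator is conformal with k = sec φ, so areal scale = k² = sec²φ.
At 61.8°: sec²(61.8°) = 1/0.4726² = 4.478.
At 9.2°: sec²(9.2°) = 1/0.9871² = 1.026.
Ratio = 4.478/1.026 = cos²(9.2°)/cos²(61.8°) ≈ 4.36.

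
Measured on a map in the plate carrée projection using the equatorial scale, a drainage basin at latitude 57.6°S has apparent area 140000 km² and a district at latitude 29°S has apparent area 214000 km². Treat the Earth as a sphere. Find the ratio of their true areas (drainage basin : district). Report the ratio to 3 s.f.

On the plate carrée, areal scale = h·k = 1 × sec φ, so true area = apparent × cos φ.
True area of drainage basin: 140000 × cos(57.6°) = 140000 × 0.5358 = 75020 km².
True area of district: 214000 × cos(29°) = 214000 × 0.8746 = 187200 km².
Ratio = 75020 / 187200 ≈ 0.401.

0.401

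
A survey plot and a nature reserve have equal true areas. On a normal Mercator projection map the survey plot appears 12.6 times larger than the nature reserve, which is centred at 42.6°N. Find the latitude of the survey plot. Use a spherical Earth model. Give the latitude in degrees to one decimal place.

For equal true areas on Mercator, apparent areas scale as sec²φ, so the ratio is cos²φ₂ / cos²φ₁.
cos²φ₂ / cos²φ₁ = 12.6  ⇒  cos φ₁ = cos 42.6° / √12.6 = 0.7361/3.550 = 0.2074.
φ₁ = arccos(0.2074) ≈ 78.0°.

78.0°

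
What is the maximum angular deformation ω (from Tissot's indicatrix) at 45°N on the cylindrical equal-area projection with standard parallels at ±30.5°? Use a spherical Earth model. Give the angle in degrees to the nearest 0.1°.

Cylindrical equal-area (φ₀ = 30.5°): h = cos φ / cos 30.5° along meridians, k = cos 30.5° / cos φ along parallels; h·k = 1.
At 45°: h = 0.8207, k = 1.219; principal scales a = 1.219, b = 0.8207.
sin(ω/2) = (a − b)/(a + b) = 0.3979/2.039 = 0.1951, so ω = 2 arcsin(0.1951) ≈ 22.5°.

22.5°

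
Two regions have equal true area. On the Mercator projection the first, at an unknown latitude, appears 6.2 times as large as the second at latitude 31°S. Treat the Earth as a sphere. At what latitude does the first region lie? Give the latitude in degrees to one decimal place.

69.9°

For equal true areas on Mercator, apparent areas scale as sec²φ, so the ratio is cos²φ₂ / cos²φ₁.
cos²φ₂ / cos²φ₁ = 6.2  ⇒  cos φ₁ = cos 31° / √6.2 = 0.8572/2.490 = 0.3442.
φ₁ = arccos(0.3442) ≈ 69.9°.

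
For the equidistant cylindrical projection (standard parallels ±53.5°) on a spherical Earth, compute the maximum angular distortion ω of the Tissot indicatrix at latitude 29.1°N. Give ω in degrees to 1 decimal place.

The equidistant cylindrical projection with φ₀ = 53.5° has h = 1 (meridians true) and k = cos φ₀ / cos φ along parallels.
At 29.1°: h = 1.000, k = 0.6808; principal scales a = 1.000, b = 0.6808.
sin(ω/2) = (a − b)/(a + b) = 0.3192/1.681 = 0.1899, so ω = 2 arcsin(0.1899) ≈ 21.9°.

21.9°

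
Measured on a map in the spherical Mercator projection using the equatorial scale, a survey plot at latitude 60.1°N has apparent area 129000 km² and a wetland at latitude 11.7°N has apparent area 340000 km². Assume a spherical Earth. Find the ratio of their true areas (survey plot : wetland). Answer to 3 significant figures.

Since Mercator area scale is 1/cos²φ, the true area equals the apparent area multiplied by cos²φ.
True area of survey plot: 129000 × cos²(60.1°) = 129000 × 0.2485 = 32060 km².
True area of wetland: 340000 × cos²(11.7°) = 340000 × 0.9589 = 326000 km².
Ratio = 32060 / 326000 ≈ 0.0983.

0.0983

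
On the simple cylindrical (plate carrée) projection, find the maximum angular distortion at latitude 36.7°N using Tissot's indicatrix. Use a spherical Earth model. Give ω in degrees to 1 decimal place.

12.6°

Plate carrée maps x = Rλ, y = Rφ. The meridian scale is h = 1 and the parallel scale is k = 1/cos φ = sec φ.
At 36.7°: h = 1.000, k = 1.247; principal scales a = 1.247, b = 1.000.
sin(ω/2) = (a − b)/(a + b) = 0.2472/2.247 = 0.1100, so ω = 2 arcsin(0.1100) ≈ 12.6°.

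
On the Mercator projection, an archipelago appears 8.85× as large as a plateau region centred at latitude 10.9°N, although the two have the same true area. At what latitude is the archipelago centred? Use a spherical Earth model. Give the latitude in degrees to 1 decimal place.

Mercator areal scale is sec²φ, so apparent-area ratio = sec²φ₁ / sec²φ₂ = cos²φ₂ / cos²φ₁.
cos²φ₂ / cos²φ₁ = 8.85  ⇒  cos φ₁ = cos 10.9° / √8.85 = 0.9820/2.975 = 0.3301.
φ₁ = arccos(0.3301) ≈ 70.7°.

70.7°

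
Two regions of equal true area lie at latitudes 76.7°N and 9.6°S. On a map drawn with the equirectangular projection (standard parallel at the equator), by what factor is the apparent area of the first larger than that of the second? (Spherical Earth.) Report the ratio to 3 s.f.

In the plate carrée (x = Rλ, y = Rφ), meridians are true-scale (h = 1) and parallels are stretched by k = sec φ.
Areal scale at 76.7°: h·k = 1.000 × 4.347 = 4.347.
Areal scale at 9.6°: h·k = 1.000 × 1.014 = 1.014.
Ratio = 4.347/1.014 ≈ 4.29.

4.29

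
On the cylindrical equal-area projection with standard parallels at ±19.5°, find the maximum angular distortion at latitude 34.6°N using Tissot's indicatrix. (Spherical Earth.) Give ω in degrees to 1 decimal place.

15.5°

A cylindrical equal-area projection with standard parallel φ₀ has meridian scale h = cos φ / cos φ₀ and parallel scale k = cos φ₀ / cos φ (so areas are preserved, h·k = 1).
At 34.6°: h = 0.8732, k = 1.145; principal scales a = 1.145, b = 0.8732.
sin(ω/2) = (a − b)/(a + b) = 0.2720/2.018 = 0.1347, so ω = 2 arcsin(0.1347) ≈ 15.5°.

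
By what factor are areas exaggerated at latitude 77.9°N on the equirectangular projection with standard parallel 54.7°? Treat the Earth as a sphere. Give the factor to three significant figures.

2.76

With standard parallel φ₀ = 54.7°, the equirectangular projection gives x = Rλ cos φ₀, y = Rφ, so h = 1 and k = cos 54.7° / cos φ.
Areal scale = h·k = 1 × cos φ₀ / cos φ; at 77.9°, h = 1.000, k = 2.757, so h·k = 2.757.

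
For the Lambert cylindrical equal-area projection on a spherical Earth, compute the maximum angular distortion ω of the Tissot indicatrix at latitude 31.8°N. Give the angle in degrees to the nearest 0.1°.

The Lambert cylindrical equal-area projection is the cylindrical equal-area projection with its standard parallel at the equator (φ₀ = 0). A cylindrical equal-area projection with standard parallel φ₀ has meridian scale h = cos φ / cos φ₀ and parallel scale k = cos φ₀ / cos φ (so areas are preserved, h·k = 1).
At 31.8°: h = 0.8499, k = 1.177; principal scales a = 1.177, b = 0.8499.
sin(ω/2) = (a − b)/(a + b) = 0.3267/2.027 = 0.1612, so ω = 2 arcsin(0.1612) ≈ 18.6°.

18.6°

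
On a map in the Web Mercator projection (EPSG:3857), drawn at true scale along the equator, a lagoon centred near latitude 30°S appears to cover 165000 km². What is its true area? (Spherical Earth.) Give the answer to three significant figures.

The Mercator projection is conformal; its linear scale factor is the same in every direction and equals sec φ = 1/cos φ.
Areal scale = k² = sec²φ = 1/cos²(30°) = 1/0.8660² = 1.333.
True area = apparent / (areal scale) = 165000 / 1.333 ≈ 124000 km².

124000 km²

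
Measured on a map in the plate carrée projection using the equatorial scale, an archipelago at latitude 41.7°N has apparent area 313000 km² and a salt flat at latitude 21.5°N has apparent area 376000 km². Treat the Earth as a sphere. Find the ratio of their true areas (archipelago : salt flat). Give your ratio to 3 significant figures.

Plate carrée has h = 1 and k = sec φ, giving areal scale sec φ; true area = (apparent area) · cos φ.
True area of archipelago: 313000 × cos(41.7°) = 313000 × 0.7466 = 233700 km².
True area of salt flat: 376000 × cos(21.5°) = 376000 × 0.9304 = 349800 km².
Ratio = 233700 / 349800 ≈ 0.668.

0.668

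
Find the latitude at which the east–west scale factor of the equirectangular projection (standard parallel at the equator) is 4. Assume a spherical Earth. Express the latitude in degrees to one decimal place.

75.5°

Plate carrée: h = 1, k = sec φ along parallels.
sec φ = 4  ⇒  cos φ = 0.2500  ⇒  φ ≈ 75.5°.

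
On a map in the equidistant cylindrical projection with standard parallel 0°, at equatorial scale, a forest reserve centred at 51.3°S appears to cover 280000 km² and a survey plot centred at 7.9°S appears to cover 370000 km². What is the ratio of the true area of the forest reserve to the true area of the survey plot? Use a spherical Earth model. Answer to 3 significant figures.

Plate carrée has h = 1 and k = sec φ, giving areal scale sec φ; true area = (apparent area) · cos φ.
True area of forest reserve: 280000 × cos(51.3°) = 280000 × 0.6252 = 175100 km².
True area of survey plot: 370000 × cos(7.9°) = 370000 × 0.9905 = 366500 km².
Ratio = 175100 / 366500 ≈ 0.478.

0.478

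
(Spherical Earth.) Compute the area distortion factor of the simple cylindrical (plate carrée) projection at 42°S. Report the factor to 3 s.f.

1.35

Plate carrée maps x = Rλ, y = Rφ. The meridian scale is h = 1 and the parallel scale is k = 1/cos φ = sec φ.
Areal scale = h·k = 1 × sec φ; at 42°, h = 1.000, k = 1.346, so h·k = 1.346.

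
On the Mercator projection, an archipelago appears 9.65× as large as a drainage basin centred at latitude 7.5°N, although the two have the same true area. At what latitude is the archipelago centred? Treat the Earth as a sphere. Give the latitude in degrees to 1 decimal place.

For equal true areas on Mercator, apparent areas scale as sec²φ, so the ratio is cos²φ₂ / cos²φ₁.
cos²φ₂ / cos²φ₁ = 9.65  ⇒  cos φ₁ = cos 7.5° / √9.65 = 0.9914/3.106 = 0.3192.
φ₁ = arccos(0.3192) ≈ 71.4°.

71.4°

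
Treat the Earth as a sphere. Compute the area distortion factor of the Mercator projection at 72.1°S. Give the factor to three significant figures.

10.6

The Mercator projection is conformal; its linear scale factor is the same in every direction and equals sec φ = 1/cos φ.
Areal scale = k² = sec²φ = 1/cos²(72.1°) = 1/0.3074² = 10.59.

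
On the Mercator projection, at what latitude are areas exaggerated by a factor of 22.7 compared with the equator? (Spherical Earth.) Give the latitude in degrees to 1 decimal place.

Mercator areal scale is sec²φ.
sec²φ = 22.7  ⇒  cos²φ = 0.04405  ⇒  cos φ = 0.2099.
φ = arccos(0.2099) ≈ 77.9°.

77.9°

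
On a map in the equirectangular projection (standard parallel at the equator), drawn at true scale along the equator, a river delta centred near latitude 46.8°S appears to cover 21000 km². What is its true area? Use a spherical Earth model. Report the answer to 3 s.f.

14400 km²

In the plate carrée (x = Rλ, y = Rφ), meridians are true-scale (h = 1) and parallels are stretched by k = sec φ.
Areal scale = h·k = 1 × sec φ; at 46.8°, h = 1.000, k = 1.461, so h·k = 1.461.
True area = apparent / (areal scale) = 21000 / 1.461 ≈ 14400 km².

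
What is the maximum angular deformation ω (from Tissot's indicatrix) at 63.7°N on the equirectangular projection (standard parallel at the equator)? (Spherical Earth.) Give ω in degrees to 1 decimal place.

45.4°

For the equirectangular projection with φ₀ = 0 (plate carrée), h = 1 along meridians and k = sec φ along parallels.
At 63.7°: h = 1.000, k = 2.257; principal scales a = 2.257, b = 1.000.
sin(ω/2) = (a − b)/(a + b) = 1.257/3.257 = 0.3859, so ω = 2 arcsin(0.3859) ≈ 45.4°.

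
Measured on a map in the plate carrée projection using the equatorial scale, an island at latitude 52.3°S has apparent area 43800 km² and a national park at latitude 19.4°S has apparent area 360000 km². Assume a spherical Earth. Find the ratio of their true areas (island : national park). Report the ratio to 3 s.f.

0.0789

Plate carrée has h = 1 and k = sec φ, giving areal scale sec φ; true area = (apparent area) · cos φ.
True area of island: 43800 × cos(52.3°) = 43800 × 0.6115 = 26780 km².
True area of national park: 360000 × cos(19.4°) = 360000 × 0.9432 = 339600 km².
Ratio = 26780 / 339600 ≈ 0.0789.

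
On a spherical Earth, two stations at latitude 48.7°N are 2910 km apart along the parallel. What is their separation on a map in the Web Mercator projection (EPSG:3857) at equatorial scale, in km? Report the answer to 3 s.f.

4410 km

The Mercator projection is conformal; its linear scale factor is the same in every direction and equals sec φ = 1/cos φ.
Along the parallel, k = sec 48.7° = 1/0.6600 = 1.515.
Map distance = 2910 × 1.515 ≈ 4410 km.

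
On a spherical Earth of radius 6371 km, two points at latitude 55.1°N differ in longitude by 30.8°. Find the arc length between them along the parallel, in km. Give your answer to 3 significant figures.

Arc length along a parallel = R cos φ · Δλ (with Δλ in radians).
= 6371 × cos 55.1° × (30.8° × π/180) = 6371 × 0.5721 × 0.5376 ≈ 1960 km.

1960 km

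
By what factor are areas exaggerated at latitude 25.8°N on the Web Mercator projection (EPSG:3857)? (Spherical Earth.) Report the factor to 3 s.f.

Mercator is conformal, so the point scale is isotropic: h = k = sec φ = 1/cos φ.
Areal scale = k² = sec²φ = 1/cos²(25.8°) = 1/0.9003² = 1.234.

1.23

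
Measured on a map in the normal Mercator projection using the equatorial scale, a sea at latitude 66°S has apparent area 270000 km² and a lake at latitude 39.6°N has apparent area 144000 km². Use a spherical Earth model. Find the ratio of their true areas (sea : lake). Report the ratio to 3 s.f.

On Mercator the areal scale is sec²φ, so true area = apparent × cos²φ.
True area of sea: 270000 × cos²(66°) = 270000 × 0.1654 = 44670 km².
True area of lake: 144000 × cos²(39.6°) = 144000 × 0.5937 = 85490 km².
Ratio = 44670 / 85490 ≈ 0.522.

0.522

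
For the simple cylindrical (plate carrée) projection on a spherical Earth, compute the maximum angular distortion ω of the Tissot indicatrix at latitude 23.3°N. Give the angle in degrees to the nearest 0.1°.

In the plate carrée (x = Rλ, y = Rφ), meridians are true-scale (h = 1) and parallels are stretched by k = sec φ.
At 23.3°: h = 1.000, k = 1.089; principal scales a = 1.089, b = 1.000.
sin(ω/2) = (a − b)/(a + b) = 0.08880/2.089 = 0.04251, so ω = 2 arcsin(0.04251) ≈ 4.9°.

4.9°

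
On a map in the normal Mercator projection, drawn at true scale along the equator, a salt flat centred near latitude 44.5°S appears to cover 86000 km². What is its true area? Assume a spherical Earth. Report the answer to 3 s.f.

Mercator is conformal, so the point scale is isotropic: h = k = sec φ = 1/cos φ.
Areal scale = k² = sec²φ = 1/cos²(44.5°) = 1/0.7133² = 1.966.
True area = apparent / (areal scale) = 86000 / 1.966 ≈ 43800 km².

43800 km²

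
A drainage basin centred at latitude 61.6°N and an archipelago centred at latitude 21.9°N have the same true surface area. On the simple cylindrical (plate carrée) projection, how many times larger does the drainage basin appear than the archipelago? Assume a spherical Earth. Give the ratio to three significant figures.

1.95

For the equirectangular projection with φ₀ = 0 (plate carrée), h = 1 along meridians and k = sec φ along parallels.
Areal scale at 61.6°: h·k = 1.000 × 2.103 = 2.103.
Areal scale at 21.9°: h·k = 1.000 × 1.078 = 1.078.
Ratio = 2.103/1.078 ≈ 1.95.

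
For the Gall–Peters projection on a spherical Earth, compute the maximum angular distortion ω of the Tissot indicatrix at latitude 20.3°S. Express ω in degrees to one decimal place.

31.9°

The Gall–Peters projection is cylindrical equal-area with φ₀ = 45°. Cylindrical equal-area (φ₀ = 45°): h = cos φ / cos 45° along meridians, k = cos 45° / cos φ along parallels; h·k = 1.
At 20.3°: h = 1.326, k = 0.7539; principal scales a = 1.326, b = 0.7539.
sin(ω/2) = (a − b)/(a + b) = 0.5724/2.080 = 0.2752, so ω = 2 arcsin(0.2752) ≈ 31.9°.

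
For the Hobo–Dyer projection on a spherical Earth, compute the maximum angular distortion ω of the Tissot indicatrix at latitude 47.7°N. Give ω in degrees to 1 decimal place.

18.8°

The Hobo–Dyer projection is cylindrical equal-area with φ₀ = 37.5°. Cylindrical equal-area (φ₀ = 37.5°): h = cos φ / cos 37.5° along meridians, k = cos 37.5° / cos φ along parallels; h·k = 1.
At 47.7°: h = 0.8483, k = 1.179; principal scales a = 1.179, b = 0.8483.
sin(ω/2) = (a − b)/(a + b) = 0.3305/2.027 = 0.1630, so ω = 2 arcsin(0.1630) ≈ 18.8°.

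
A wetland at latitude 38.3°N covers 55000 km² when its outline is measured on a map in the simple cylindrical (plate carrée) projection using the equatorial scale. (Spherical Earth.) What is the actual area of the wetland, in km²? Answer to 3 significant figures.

For the equirectangular projection with φ₀ = 0 (plate carrée), h = 1 along meridians and k = sec φ along parallels.
Areal scale = h·k = 1 × sec φ; at 38.3°, h = 1.000, k = 1.274, so h·k = 1.274.
True area = apparent / (areal scale) = 55000 / 1.274 ≈ 43200 km².

43200 km²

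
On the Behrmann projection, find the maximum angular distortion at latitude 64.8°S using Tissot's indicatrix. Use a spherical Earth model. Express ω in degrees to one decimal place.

Behrmann is a cylindrical equal-area projection with standard parallels at ±30°. For cylindrical equal-area with standard parallel φ₀, h = cos φ / cos φ₀ and k = cos φ₀ / cos φ, so h·k = 1.
At 64.8°: h = 0.4916, k = 2.034; principal scales a = 2.034, b = 0.4916.
sin(ω/2) = (a − b)/(a + b) = 1.542/2.526 = 0.6107, so ω = 2 arcsin(0.6107) ≈ 75.3°.

75.3°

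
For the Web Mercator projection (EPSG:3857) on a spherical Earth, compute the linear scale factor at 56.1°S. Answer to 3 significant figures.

For Mercator, h = k = sec φ (a conformal cylindrical projection has a single point scale, 1/cos φ).
k = 1/cos 56.1° = 1/0.5577 = 1.793.

1.79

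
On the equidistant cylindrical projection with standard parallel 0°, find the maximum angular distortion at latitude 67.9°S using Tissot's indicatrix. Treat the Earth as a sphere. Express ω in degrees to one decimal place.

In the plate carrée (x = Rλ, y = Rφ), meridians are true-scale (h = 1) and parallels are stretched by k = sec φ.
At 67.9°: h = 1.000, k = 2.658; principal scales a = 2.658, b = 1.000.
sin(ω/2) = (a − b)/(a + b) = 1.658/3.658 = 0.4533, so ω = 2 arcsin(0.4533) ≈ 53.9°.

53.9°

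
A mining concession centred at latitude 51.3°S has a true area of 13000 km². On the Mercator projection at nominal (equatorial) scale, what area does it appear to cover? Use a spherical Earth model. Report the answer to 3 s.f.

Mercator is conformal, so the point scale is isotropic: h = k = sec φ = 1/cos φ.
Areal scale = k² = sec²φ = 1/cos²(51.3°) = 1/0.6252² = 2.558.
Apparent area = 13000 × 2.558 ≈ 33300 km².

33300 km²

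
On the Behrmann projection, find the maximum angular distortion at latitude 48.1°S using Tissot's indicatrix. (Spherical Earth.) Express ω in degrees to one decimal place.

Behrmann is a cylindrical equal-area projection with standard parallels at ±30°. Cylindrical equal-area (φ₀ = 30°): h = cos φ / cos 30° along meridians, k = cos 30° / cos φ along parallels; h·k = 1.
At 48.1°: h = 0.7711, k = 1.297; principal scales a = 1.297, b = 0.7711.
sin(ω/2) = (a − b)/(a + b) = 0.5256/2.068 = 0.2542, so ω = 2 arcsin(0.2542) ≈ 29.5°.

29.5°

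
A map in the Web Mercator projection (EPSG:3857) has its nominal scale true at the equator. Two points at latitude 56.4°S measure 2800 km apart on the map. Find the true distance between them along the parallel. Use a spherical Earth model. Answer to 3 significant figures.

1550 km

The Mercator projection is conformal; its linear scale factor is the same in every direction and equals sec φ = 1/cos φ.
Along the parallel at 56.4°, map distances are exaggerated by k = sec 56.4° = 1.807.
True distance = 2800 / 1.807 = 2800 × cos 56.4° ≈ 1550 km.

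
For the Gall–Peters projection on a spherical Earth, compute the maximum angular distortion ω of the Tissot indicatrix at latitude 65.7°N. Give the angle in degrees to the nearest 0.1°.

Gall–Peters is a cylindrical equal-area projection with standard parallels at ±45°. Cylindrical equal-area (φ₀ = 45°): h = cos φ / cos 45° along meridians, k = cos 45° / cos φ along parallels; h·k = 1.
At 65.7°: h = 0.5820, k = 1.718; principal scales a = 1.718, b = 0.5820.
sin(ω/2) = (a − b)/(a + b) = 1.136/2.300 = 0.4940, so ω = 2 arcsin(0.4940) ≈ 59.2°.

59.2°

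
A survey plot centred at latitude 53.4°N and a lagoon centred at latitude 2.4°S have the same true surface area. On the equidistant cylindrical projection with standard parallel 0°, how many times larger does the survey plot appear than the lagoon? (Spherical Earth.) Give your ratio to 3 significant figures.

1.68

Plate carrée maps x = Rλ, y = Rφ. The meridian scale is h = 1 and the parallel scale is k = 1/cos φ = sec φ.
Areal scale at 53.4°: h·k = 1.000 × 1.677 = 1.677.
Areal scale at 2.4°: h·k = 1.000 × 1.001 = 1.001.
Ratio = 1.677/1.001 ≈ 1.68.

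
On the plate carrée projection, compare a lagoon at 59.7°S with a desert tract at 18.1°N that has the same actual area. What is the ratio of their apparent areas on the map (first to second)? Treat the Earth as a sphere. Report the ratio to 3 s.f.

In the plate carrée (x = Rλ, y = Rφ), meridians are true-scale (h = 1) and parallels are stretched by k = sec φ.
Areal scale at 59.7°: h·k = 1.000 × 1.982 = 1.982.
Areal scale at 18.1°: h·k = 1.000 × 1.052 = 1.052.
Ratio = 1.982/1.052 ≈ 1.88.

1.88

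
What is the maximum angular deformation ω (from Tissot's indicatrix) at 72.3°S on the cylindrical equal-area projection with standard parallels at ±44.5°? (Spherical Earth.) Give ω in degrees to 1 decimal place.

87.7°

A cylindrical equal-area projection with standard parallel φ₀ has meridian scale h = cos φ / cos φ₀ and parallel scale k = cos φ₀ / cos φ (so areas are preserved, h·k = 1).
At 72.3°: h = 0.4263, k = 2.346; principal scales a = 2.346, b = 0.4263.
sin(ω/2) = (a − b)/(a + b) = 1.920/2.772 = 0.6925, so ω = 2 arcsin(0.6925) ≈ 87.7°.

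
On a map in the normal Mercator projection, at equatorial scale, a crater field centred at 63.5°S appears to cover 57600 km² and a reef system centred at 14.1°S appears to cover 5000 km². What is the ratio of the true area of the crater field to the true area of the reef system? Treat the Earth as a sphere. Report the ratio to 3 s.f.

2.44

Mercator's areal exaggeration is sec²φ; hence true area = (apparent area) · cos²φ.
True area of crater field: 57600 × cos²(63.5°) = 57600 × 0.1991 = 11470 km².
True area of reef system: 5000 × cos²(14.1°) = 5000 × 0.9407 = 4703 km².
Ratio = 11470 / 4703 ≈ 2.44.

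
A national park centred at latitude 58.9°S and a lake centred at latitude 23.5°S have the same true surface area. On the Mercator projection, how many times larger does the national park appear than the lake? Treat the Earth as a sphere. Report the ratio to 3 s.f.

Mercator is conformal with k = sec φ, so areal scale = k² = sec²φ.
At 58.9°: sec²(58.9°) = 1/0.5165² = 3.748.
At 23.5°: sec²(23.5°) = 1/0.9171² = 1.189.
Ratio = 3.748/1.189 = cos²(23.5°)/cos²(58.9°) ≈ 3.15.

3.15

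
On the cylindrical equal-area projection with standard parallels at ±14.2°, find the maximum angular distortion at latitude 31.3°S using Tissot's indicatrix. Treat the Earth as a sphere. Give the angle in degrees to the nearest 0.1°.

14.4°

A cylindrical equal-area projection with standard parallel φ₀ has meridian scale h = cos φ / cos φ₀ and parallel scale k = cos φ₀ / cos φ (so areas are preserved, h·k = 1).
At 31.3°: h = 0.8814, k = 1.135; principal scales a = 1.135, b = 0.8814.
sin(ω/2) = (a − b)/(a + b) = 0.2532/2.016 = 0.1256, so ω = 2 arcsin(0.1256) ≈ 14.4°.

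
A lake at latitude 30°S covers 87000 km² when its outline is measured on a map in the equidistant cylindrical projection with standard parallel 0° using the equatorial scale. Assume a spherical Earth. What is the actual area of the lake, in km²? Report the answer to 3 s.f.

75300 km²

In the plate carrée (x = Rλ, y = Rφ), meridians are true-scale (h = 1) and parallels are stretched by k = sec φ.
Areal scale = h·k = 1 × sec φ; at 30°, h = 1.000, k = 1.155, so h·k = 1.155.
True area = apparent / (areal scale) = 87000 / 1.155 ≈ 75300 km².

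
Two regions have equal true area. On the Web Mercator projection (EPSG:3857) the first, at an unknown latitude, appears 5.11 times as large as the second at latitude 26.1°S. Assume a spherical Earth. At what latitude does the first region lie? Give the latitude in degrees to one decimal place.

66.6°

Mercator areal scale is sec²φ, so apparent-area ratio = sec²φ₁ / sec²φ₂ = cos²φ₂ / cos²φ₁.
cos²φ₂ / cos²φ₁ = 5.11  ⇒  cos φ₁ = cos 26.1° / √5.11 = 0.8980/2.261 = 0.3973.
φ₁ = arccos(0.3973) ≈ 66.6°.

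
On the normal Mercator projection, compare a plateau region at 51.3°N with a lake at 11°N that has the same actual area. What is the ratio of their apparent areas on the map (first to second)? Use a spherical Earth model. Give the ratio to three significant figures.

2.46

Mercator areal scale is sec²φ.
At 51.3°: sec²(51.3°) = 1/0.6252² = 2.558.
At 11°: sec²(11°) = 1/0.9816² = 1.038.
Ratio = 2.558/1.038 = cos²(11°)/cos²(51.3°) ≈ 2.46.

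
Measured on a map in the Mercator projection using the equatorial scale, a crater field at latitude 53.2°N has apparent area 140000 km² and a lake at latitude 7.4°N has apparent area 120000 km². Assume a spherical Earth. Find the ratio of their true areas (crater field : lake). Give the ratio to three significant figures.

Mercator's areal exaggeration is sec²φ; hence true area = (apparent area) · cos²φ.
True area of crater field: 140000 × cos²(53.2°) = 140000 × 0.3588 = 50240 km².
True area of lake: 120000 × cos²(7.4°) = 120000 × 0.9834 = 118000 km².
Ratio = 50240 / 118000 ≈ 0.426.

0.426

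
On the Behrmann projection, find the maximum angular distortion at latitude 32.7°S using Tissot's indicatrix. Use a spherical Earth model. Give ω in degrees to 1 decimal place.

3.3°

Behrmann is a cylindrical equal-area projection with standard parallels at ±30°. A cylindrical equal-area projection with standard parallel φ₀ has meridian scale h = cos φ / cos φ₀ and parallel scale k = cos φ₀ / cos φ (so areas are preserved, h·k = 1).
At 32.7°: h = 0.9717, k = 1.029; principal scales a = 1.029, b = 0.9717.
sin(ω/2) = (a − b)/(a + b) = 0.05744/2.001 = 0.02871, so ω = 2 arcsin(0.02871) ≈ 3.3°.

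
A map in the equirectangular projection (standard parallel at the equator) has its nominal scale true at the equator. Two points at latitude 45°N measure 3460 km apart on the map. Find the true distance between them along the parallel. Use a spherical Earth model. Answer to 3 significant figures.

Plate carrée maps x = Rλ, y = Rφ. The meridian scale is h = 1 and the parallel scale is k = 1/cos φ = sec φ.
Along the parallel at 45°, map distances are exaggerated by k = sec 45° = 1.414.
True distance = 3460 / 1.414 = 3460 × cos 45° ≈ 2450 km.

2450 km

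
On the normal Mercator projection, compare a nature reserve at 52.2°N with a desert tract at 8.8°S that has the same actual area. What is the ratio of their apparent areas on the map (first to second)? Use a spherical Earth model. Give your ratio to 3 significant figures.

On Mercator, area is exaggerated by sec²φ = 1/cos²φ.
At 52.2°: sec²(52.2°) = 1/0.6129² = 2.662.
At 8.8°: sec²(8.8°) = 1/0.9882² = 1.024.
Ratio = 2.662/1.024 = cos²(8.8°)/cos²(52.2°) ≈ 2.60.

2.60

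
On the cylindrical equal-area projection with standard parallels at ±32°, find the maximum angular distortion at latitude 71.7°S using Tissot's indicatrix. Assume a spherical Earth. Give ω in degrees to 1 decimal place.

For cylindrical equal-area with standard parallel φ₀, h = cos φ / cos φ₀ and k = cos φ₀ / cos φ, so h·k = 1.
At 71.7°: h = 0.3703, k = 2.701; principal scales a = 2.701, b = 0.3703.
sin(ω/2) = (a − b)/(a + b) = 2.331/3.071 = 0.7589, so ω = 2 arcsin(0.7589) ≈ 98.7°.

98.7°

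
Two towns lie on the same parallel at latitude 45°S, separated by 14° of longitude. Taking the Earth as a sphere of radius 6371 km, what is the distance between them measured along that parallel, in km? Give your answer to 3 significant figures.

Arc length along a parallel = R cos φ · Δλ (with Δλ in radians).
= 6371 × cos 45° × (14° × π/180) = 6371 × 0.7071 × 0.2443 ≈ 1100 km.

1100 km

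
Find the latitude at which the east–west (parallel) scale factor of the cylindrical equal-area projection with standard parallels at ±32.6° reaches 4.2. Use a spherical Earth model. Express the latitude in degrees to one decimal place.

78.4°

For cylindrical equal-area with standard parallel φ₀, h = cos φ / cos φ₀ and k = cos φ₀ / cos φ, so h·k = 1.
k = cos φ₀ / cos φ = 4.2  ⇒  cos φ = cos 32.6° / 4.2 = 0.2006.
φ = arccos(0.2006) ≈ 78.4°.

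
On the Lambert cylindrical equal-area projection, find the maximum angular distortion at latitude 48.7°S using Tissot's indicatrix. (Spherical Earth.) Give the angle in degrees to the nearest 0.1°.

The Lambert cylindrical equal-area projection is the cylindrical equal-area projection with its standard parallel at the equator (φ₀ = 0). For cylindrical equal-area with standard parallel φ₀, h = cos φ / cos φ₀ and k = cos φ₀ / cos φ, so h·k = 1.
At 48.7°: h = 0.6600, k = 1.515; principal scales a = 1.515, b = 0.6600.
sin(ω/2) = (a − b)/(a + b) = 0.8551/2.175 = 0.3931, so ω = 2 arcsin(0.3931) ≈ 46.3°.

46.3°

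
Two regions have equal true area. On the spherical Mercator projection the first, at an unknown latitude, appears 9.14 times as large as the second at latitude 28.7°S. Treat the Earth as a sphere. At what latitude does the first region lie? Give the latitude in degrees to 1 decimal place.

73.1°

For equal true areas on Mercator, apparent areas scale as sec²φ, so the ratio is cos²φ₂ / cos²φ₁.
cos²φ₂ / cos²φ₁ = 9.14  ⇒  cos φ₁ = cos 28.7° / √9.14 = 0.8771/3.023 = 0.2901.
φ₁ = arccos(0.2901) ≈ 73.1°.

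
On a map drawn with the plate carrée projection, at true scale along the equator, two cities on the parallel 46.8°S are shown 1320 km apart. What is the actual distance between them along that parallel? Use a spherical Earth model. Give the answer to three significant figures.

In the plate carrée (x = Rλ, y = Rφ), meridians are true-scale (h = 1) and parallels are stretched by k = sec φ.
Along the parallel at 46.8°, map distances are exaggerated by k = sec 46.8° = 1.461.
True distance = 1320 / 1.461 = 1320 × cos 46.8° ≈ 904 km.

904 km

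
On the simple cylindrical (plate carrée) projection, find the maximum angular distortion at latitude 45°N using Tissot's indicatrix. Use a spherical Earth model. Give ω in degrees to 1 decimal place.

19.8°

In the plate carrée (x = Rλ, y = Rφ), meridians are true-scale (h = 1) and parallels are stretched by k = sec φ.
At 45°: h = 1.000, k = 1.414; principal scales a = 1.414, b = 1.000.
sin(ω/2) = (a − b)/(a + b) = 0.4142/2.414 = 0.1716, so ω = 2 arcsin(0.1716) ≈ 19.8°.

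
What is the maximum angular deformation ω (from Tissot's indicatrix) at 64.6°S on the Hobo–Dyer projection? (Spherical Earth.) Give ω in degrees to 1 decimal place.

66.4°

The Hobo–Dyer projection is cylindrical equal-area with φ₀ = 37.5°. For cylindrical equal-area with standard parallel φ₀, h = cos φ / cos φ₀ and k = cos φ₀ / cos φ, so h·k = 1.
At 64.6°: h = 0.5407, k = 1.850; principal scales a = 1.850, b = 0.5407.
sin(ω/2) = (a − b)/(a + b) = 1.309/2.390 = 0.5476, so ω = 2 arcsin(0.5476) ≈ 66.4°.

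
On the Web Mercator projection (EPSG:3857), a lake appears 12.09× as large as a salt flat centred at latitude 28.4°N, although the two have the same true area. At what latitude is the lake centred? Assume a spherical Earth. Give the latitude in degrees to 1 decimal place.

Mercator areal scale is sec²φ, so apparent-area ratio = sec²φ₁ / sec²φ₂ = cos²φ₂ / cos²φ₁.
cos²φ₂ / cos²φ₁ = 12.09  ⇒  cos φ₁ = cos 28.4° / √12.09 = 0.8796/3.477 = 0.2530.
φ₁ = arccos(0.2530) ≈ 75.3°.

75.3°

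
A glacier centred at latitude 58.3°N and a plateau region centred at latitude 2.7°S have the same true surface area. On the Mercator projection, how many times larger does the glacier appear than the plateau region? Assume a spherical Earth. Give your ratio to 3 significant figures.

3.61

Mercator areal scale is sec²φ.
At 58.3°: sec²(58.3°) = 1/0.5255² = 3.622.
At 2.7°: sec²(2.7°) = 1/0.9989² = 1.002.
Ratio = 3.622/1.002 = cos²(2.7°)/cos²(58.3°) ≈ 3.61.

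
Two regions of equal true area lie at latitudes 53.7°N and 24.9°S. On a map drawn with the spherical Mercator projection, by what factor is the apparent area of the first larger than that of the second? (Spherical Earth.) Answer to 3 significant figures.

2.35

Mercator is conformal with k = sec φ, so areal scale = k² = sec²φ.
At 53.7°: sec²(53.7°) = 1/0.5920² = 2.853.
At 24.9°: sec²(24.9°) = 1/0.9070² = 1.215.
Ratio = 2.853/1.215 = cos²(24.9°)/cos²(53.7°) ≈ 2.35.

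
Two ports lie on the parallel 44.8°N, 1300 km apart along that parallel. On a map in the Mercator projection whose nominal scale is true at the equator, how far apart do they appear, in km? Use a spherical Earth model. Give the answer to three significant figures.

For Mercator, h = k = sec φ (a conformal cylindrical projection has a single point scale, 1/cos φ).
Along the parallel, k = sec 44.8° = 1/0.7096 = 1.409.
Map distance = 1300 × 1.409 ≈ 1830 km.

1830 km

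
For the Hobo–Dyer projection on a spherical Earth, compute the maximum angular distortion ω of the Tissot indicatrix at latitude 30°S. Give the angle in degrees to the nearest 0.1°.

10.0°

Hobo–Dyer is a cylindrical equal-area projection with standard parallels at ±37.5°. For cylindrical equal-area with standard parallel φ₀, h = cos φ / cos φ₀ and k = cos φ₀ / cos φ, so h·k = 1.
At 30°: h = 1.092, k = 0.9161; principal scales a = 1.092, b = 0.9161.
sin(ω/2) = (a − b)/(a + b) = 0.1755/2.008 = 0.08742, so ω = 2 arcsin(0.08742) ≈ 10.0°.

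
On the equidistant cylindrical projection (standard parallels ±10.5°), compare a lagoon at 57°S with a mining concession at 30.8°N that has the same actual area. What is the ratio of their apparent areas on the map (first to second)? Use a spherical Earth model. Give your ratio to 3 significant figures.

The equidistant cylindrical projection with φ₀ = 10.5° has h = 1 (meridians true) and k = cos φ₀ / cos φ along parallels.
Areal scale at 57°: h·k = 1.000 × 1.805 = 1.805.
Areal scale at 30.8°: h·k = 1.000 × 1.145 = 1.145.
Ratio = 1.805/1.145 ≈ 1.58.

1.58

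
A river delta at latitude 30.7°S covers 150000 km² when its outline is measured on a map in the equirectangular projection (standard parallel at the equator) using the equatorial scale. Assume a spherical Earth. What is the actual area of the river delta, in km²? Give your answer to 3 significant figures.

129000 km²

For the equirectangular projection with φ₀ = 0 (plate carrée), h = 1 along meridians and k = sec φ along parallels.
Areal scale = h·k = 1 × sec φ; at 30.7°, h = 1.000, k = 1.163, so h·k = 1.163.
True area = apparent / (areal scale) = 150000 / 1.163 ≈ 129000 km².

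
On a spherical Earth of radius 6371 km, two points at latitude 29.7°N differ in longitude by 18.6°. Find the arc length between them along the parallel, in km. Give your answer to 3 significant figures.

Arc length along a parallel = R cos φ · Δλ (with Δλ in radians).
= 6371 × cos 29.7° × (18.6° × π/180) = 6371 × 0.8686 × 0.3246 ≈ 1800 km.

1800 km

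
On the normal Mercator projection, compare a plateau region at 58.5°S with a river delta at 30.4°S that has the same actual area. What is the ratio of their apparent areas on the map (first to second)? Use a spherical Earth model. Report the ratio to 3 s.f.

2.72

On Mercator, area is exaggerated by sec²φ = 1/cos²φ.
At 58.5°: sec²(58.5°) = 1/0.5225² = 3.663.
At 30.4°: sec²(30.4°) = 1/0.8625² = 1.344.
Ratio = 3.663/1.344 = cos²(30.4°)/cos²(58.5°) ≈ 2.72.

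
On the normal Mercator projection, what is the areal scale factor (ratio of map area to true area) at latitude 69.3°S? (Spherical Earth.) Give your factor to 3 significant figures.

For Mercator, h = k = sec φ (a conformal cylindrical projection has a single point scale, 1/cos φ).
Areal scale = k² = sec²φ = 1/cos²(69.3°) = 1/0.3535² = 8.004.

8.00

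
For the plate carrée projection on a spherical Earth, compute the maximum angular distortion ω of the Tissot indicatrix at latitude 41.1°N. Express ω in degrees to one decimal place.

In the plate carrée (x = Rλ, y = Rφ), meridians are true-scale (h = 1) and parallels are stretched by k = sec φ.
At 41.1°: h = 1.000, k = 1.327; principal scales a = 1.327, b = 1.000.
sin(ω/2) = (a − b)/(a + b) = 0.3270/2.327 = 0.1405, so ω = 2 arcsin(0.1405) ≈ 16.2°.

16.2°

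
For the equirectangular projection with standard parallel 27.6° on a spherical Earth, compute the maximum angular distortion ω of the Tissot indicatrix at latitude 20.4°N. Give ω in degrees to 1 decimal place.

3.2°

The equidistant cylindrical projection with φ₀ = 27.6° has h = 1 (meridians true) and k = cos φ₀ / cos φ along parallels.
At 20.4°: h = 1.000, k = 0.9455; principal scales a = 1.000, b = 0.9455.
sin(ω/2) = (a − b)/(a + b) = 0.05450/1.946 = 0.02801, so ω = 2 arcsin(0.02801) ≈ 3.2°.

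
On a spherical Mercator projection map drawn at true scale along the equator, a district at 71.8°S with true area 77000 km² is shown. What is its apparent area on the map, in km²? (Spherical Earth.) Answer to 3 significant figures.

789000 km²

For Mercator, h = k = sec φ (a conformal cylindrical projection has a single point scale, 1/cos φ).
Areal scale = k² = sec²φ = 1/cos²(71.8°) = 1/0.3123² = 10.25.
Apparent area = 77000 × 10.25 ≈ 789000 km².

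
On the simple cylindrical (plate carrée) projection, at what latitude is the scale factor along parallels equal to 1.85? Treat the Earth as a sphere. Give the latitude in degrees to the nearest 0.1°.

Plate carrée: h = 1, k = sec φ along parallels.
sec φ = 1.85  ⇒  cos φ = 0.5405  ⇒  φ ≈ 57.3°.

57.3°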